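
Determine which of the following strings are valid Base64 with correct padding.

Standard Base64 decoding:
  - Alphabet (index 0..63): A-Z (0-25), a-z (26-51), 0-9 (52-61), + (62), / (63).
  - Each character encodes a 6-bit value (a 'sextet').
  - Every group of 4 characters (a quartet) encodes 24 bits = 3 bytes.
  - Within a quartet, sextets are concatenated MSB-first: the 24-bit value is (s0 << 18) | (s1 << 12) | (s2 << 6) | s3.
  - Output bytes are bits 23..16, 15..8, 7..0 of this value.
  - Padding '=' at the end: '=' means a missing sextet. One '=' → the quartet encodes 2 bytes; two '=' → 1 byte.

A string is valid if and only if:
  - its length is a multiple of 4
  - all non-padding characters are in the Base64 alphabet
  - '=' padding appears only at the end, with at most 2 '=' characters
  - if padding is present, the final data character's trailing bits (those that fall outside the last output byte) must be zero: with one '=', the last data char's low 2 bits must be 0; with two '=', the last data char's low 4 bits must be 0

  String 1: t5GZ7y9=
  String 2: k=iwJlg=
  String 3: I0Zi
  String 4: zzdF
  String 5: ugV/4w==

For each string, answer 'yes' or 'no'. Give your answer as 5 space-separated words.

String 1: 't5GZ7y9=' → invalid (bad trailing bits)
String 2: 'k=iwJlg=' → invalid (bad char(s): ['=']; '=' in middle)
String 3: 'I0Zi' → valid
String 4: 'zzdF' → valid
String 5: 'ugV/4w==' → valid

Answer: no no yes yes yes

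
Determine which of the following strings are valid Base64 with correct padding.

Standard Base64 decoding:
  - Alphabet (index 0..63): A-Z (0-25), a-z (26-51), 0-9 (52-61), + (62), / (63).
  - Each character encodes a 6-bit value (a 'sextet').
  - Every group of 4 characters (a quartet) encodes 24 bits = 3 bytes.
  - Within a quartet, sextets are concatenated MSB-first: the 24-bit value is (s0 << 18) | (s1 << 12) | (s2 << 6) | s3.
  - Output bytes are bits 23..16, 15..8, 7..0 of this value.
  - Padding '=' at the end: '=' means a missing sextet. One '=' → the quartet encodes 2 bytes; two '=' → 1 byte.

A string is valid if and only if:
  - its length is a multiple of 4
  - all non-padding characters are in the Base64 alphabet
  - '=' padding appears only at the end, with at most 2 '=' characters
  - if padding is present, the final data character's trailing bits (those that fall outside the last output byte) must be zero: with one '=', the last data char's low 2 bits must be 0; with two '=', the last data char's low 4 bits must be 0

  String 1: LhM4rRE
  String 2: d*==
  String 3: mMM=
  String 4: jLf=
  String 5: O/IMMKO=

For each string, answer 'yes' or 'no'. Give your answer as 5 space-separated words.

String 1: 'LhM4rRE' → invalid (len=7 not mult of 4)
String 2: 'd*==' → invalid (bad char(s): ['*'])
String 3: 'mMM=' → valid
String 4: 'jLf=' → invalid (bad trailing bits)
String 5: 'O/IMMKO=' → invalid (bad trailing bits)

Answer: no no yes no no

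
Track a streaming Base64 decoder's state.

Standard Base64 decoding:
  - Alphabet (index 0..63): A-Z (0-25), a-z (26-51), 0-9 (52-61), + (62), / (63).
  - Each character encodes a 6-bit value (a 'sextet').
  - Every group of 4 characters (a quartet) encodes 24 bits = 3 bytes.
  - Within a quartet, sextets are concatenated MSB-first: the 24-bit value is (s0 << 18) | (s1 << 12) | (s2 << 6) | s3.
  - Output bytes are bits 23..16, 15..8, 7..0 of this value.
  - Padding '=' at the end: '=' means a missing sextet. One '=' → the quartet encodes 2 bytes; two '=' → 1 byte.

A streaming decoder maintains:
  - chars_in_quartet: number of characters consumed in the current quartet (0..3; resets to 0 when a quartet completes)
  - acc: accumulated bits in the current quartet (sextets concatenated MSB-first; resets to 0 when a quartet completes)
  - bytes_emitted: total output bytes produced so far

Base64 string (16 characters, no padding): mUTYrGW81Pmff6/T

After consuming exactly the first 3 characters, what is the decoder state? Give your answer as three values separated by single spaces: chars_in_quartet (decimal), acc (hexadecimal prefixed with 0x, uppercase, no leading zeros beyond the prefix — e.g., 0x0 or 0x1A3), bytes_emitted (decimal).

After char 0 ('m'=38): chars_in_quartet=1 acc=0x26 bytes_emitted=0
After char 1 ('U'=20): chars_in_quartet=2 acc=0x994 bytes_emitted=0
After char 2 ('T'=19): chars_in_quartet=3 acc=0x26513 bytes_emitted=0

Answer: 3 0x26513 0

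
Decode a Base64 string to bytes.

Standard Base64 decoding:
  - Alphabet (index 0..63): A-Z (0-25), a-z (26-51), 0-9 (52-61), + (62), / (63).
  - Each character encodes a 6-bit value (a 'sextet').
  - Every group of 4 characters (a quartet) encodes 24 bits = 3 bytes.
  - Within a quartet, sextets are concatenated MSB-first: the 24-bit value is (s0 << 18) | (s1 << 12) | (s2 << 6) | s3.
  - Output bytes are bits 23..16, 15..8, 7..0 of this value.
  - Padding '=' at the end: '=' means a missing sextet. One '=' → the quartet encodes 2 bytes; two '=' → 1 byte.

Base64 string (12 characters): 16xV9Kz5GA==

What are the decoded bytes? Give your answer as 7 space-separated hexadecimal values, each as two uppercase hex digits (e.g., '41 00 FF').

After char 0 ('1'=53): chars_in_quartet=1 acc=0x35 bytes_emitted=0
After char 1 ('6'=58): chars_in_quartet=2 acc=0xD7A bytes_emitted=0
After char 2 ('x'=49): chars_in_quartet=3 acc=0x35EB1 bytes_emitted=0
After char 3 ('V'=21): chars_in_quartet=4 acc=0xD7AC55 -> emit D7 AC 55, reset; bytes_emitted=3
After char 4 ('9'=61): chars_in_quartet=1 acc=0x3D bytes_emitted=3
After char 5 ('K'=10): chars_in_quartet=2 acc=0xF4A bytes_emitted=3
After char 6 ('z'=51): chars_in_quartet=3 acc=0x3D2B3 bytes_emitted=3
After char 7 ('5'=57): chars_in_quartet=4 acc=0xF4ACF9 -> emit F4 AC F9, reset; bytes_emitted=6
After char 8 ('G'=6): chars_in_quartet=1 acc=0x6 bytes_emitted=6
After char 9 ('A'=0): chars_in_quartet=2 acc=0x180 bytes_emitted=6
Padding '==': partial quartet acc=0x180 -> emit 18; bytes_emitted=7

Answer: D7 AC 55 F4 AC F9 18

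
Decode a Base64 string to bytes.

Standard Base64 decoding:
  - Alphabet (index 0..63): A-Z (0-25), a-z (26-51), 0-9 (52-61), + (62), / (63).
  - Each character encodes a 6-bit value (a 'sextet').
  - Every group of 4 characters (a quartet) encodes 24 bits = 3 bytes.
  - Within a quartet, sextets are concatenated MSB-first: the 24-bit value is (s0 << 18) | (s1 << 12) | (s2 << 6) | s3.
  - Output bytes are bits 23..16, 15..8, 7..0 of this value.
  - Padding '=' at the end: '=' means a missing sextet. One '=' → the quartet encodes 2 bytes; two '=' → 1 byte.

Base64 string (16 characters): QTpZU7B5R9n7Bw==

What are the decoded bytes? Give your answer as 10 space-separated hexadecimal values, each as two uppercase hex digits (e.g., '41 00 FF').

After char 0 ('Q'=16): chars_in_quartet=1 acc=0x10 bytes_emitted=0
After char 1 ('T'=19): chars_in_quartet=2 acc=0x413 bytes_emitted=0
After char 2 ('p'=41): chars_in_quartet=3 acc=0x104E9 bytes_emitted=0
After char 3 ('Z'=25): chars_in_quartet=4 acc=0x413A59 -> emit 41 3A 59, reset; bytes_emitted=3
After char 4 ('U'=20): chars_in_quartet=1 acc=0x14 bytes_emitted=3
After char 5 ('7'=59): chars_in_quartet=2 acc=0x53B bytes_emitted=3
After char 6 ('B'=1): chars_in_quartet=3 acc=0x14EC1 bytes_emitted=3
After char 7 ('5'=57): chars_in_quartet=4 acc=0x53B079 -> emit 53 B0 79, reset; bytes_emitted=6
After char 8 ('R'=17): chars_in_quartet=1 acc=0x11 bytes_emitted=6
After char 9 ('9'=61): chars_in_quartet=2 acc=0x47D bytes_emitted=6
After char 10 ('n'=39): chars_in_quartet=3 acc=0x11F67 bytes_emitted=6
After char 11 ('7'=59): chars_in_quartet=4 acc=0x47D9FB -> emit 47 D9 FB, reset; bytes_emitted=9
After char 12 ('B'=1): chars_in_quartet=1 acc=0x1 bytes_emitted=9
After char 13 ('w'=48): chars_in_quartet=2 acc=0x70 bytes_emitted=9
Padding '==': partial quartet acc=0x70 -> emit 07; bytes_emitted=10

Answer: 41 3A 59 53 B0 79 47 D9 FB 07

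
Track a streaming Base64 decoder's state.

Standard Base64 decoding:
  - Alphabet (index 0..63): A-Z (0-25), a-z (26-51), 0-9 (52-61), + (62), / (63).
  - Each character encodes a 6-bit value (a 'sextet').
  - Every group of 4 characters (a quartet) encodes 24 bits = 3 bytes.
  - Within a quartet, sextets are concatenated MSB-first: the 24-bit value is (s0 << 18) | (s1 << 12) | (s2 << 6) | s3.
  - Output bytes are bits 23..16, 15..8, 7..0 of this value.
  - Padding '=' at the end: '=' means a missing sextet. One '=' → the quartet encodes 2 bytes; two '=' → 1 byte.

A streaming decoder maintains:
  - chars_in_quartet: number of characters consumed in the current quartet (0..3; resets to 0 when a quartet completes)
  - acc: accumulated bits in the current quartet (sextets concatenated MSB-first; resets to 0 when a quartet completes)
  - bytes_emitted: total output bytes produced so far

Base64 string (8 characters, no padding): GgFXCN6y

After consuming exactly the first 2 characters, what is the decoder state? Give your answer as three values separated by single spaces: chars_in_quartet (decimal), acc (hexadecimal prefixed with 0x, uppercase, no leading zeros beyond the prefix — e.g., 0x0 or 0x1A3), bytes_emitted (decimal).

Answer: 2 0x1A0 0

Derivation:
After char 0 ('G'=6): chars_in_quartet=1 acc=0x6 bytes_emitted=0
After char 1 ('g'=32): chars_in_quartet=2 acc=0x1A0 bytes_emitted=0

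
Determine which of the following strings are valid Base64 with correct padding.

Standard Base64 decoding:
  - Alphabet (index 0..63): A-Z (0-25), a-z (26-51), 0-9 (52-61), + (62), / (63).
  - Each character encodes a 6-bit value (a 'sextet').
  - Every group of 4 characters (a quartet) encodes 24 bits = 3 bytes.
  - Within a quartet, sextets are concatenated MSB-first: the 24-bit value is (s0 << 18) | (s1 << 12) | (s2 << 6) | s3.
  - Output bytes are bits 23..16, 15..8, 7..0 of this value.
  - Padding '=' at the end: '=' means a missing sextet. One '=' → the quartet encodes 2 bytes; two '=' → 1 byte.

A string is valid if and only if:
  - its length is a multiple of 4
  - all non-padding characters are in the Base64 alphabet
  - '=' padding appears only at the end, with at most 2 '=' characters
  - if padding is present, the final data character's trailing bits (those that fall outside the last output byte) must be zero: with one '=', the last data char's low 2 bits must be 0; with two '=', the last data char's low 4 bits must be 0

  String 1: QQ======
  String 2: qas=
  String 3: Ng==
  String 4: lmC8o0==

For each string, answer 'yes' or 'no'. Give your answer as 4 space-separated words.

Answer: no yes yes no

Derivation:
String 1: 'QQ======' → invalid (6 pad chars (max 2))
String 2: 'qas=' → valid
String 3: 'Ng==' → valid
String 4: 'lmC8o0==' → invalid (bad trailing bits)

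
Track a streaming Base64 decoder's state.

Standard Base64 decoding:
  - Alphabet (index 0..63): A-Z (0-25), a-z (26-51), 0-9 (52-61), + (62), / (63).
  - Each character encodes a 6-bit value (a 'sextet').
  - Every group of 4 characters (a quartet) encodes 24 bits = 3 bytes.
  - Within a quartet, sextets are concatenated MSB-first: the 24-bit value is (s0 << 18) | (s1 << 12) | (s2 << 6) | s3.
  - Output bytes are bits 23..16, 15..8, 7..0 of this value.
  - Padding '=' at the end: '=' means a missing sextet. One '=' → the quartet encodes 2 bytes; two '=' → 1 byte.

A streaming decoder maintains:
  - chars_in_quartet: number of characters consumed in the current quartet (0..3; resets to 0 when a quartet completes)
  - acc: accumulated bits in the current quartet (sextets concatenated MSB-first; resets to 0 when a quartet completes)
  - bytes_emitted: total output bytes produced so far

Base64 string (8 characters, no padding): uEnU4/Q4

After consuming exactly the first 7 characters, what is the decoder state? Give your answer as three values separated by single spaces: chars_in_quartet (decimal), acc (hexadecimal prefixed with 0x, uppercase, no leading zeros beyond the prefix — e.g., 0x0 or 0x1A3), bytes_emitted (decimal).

Answer: 3 0x38FD0 3

Derivation:
After char 0 ('u'=46): chars_in_quartet=1 acc=0x2E bytes_emitted=0
After char 1 ('E'=4): chars_in_quartet=2 acc=0xB84 bytes_emitted=0
After char 2 ('n'=39): chars_in_quartet=3 acc=0x2E127 bytes_emitted=0
After char 3 ('U'=20): chars_in_quartet=4 acc=0xB849D4 -> emit B8 49 D4, reset; bytes_emitted=3
After char 4 ('4'=56): chars_in_quartet=1 acc=0x38 bytes_emitted=3
After char 5 ('/'=63): chars_in_quartet=2 acc=0xE3F bytes_emitted=3
After char 6 ('Q'=16): chars_in_quartet=3 acc=0x38FD0 bytes_emitted=3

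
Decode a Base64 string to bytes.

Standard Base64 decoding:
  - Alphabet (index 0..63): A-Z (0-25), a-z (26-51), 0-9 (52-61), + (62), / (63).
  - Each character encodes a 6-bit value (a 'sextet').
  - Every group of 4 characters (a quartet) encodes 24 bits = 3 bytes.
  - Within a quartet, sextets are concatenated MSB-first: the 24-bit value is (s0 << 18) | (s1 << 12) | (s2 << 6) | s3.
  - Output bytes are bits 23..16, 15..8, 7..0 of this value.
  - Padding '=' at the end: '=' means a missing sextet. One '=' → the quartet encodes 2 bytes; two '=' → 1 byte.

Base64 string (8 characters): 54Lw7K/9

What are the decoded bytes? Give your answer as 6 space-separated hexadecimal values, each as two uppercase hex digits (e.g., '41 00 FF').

Answer: E7 82 F0 EC AF FD

Derivation:
After char 0 ('5'=57): chars_in_quartet=1 acc=0x39 bytes_emitted=0
After char 1 ('4'=56): chars_in_quartet=2 acc=0xE78 bytes_emitted=0
After char 2 ('L'=11): chars_in_quartet=3 acc=0x39E0B bytes_emitted=0
After char 3 ('w'=48): chars_in_quartet=4 acc=0xE782F0 -> emit E7 82 F0, reset; bytes_emitted=3
After char 4 ('7'=59): chars_in_quartet=1 acc=0x3B bytes_emitted=3
After char 5 ('K'=10): chars_in_quartet=2 acc=0xECA bytes_emitted=3
After char 6 ('/'=63): chars_in_quartet=3 acc=0x3B2BF bytes_emitted=3
After char 7 ('9'=61): chars_in_quartet=4 acc=0xECAFFD -> emit EC AF FD, reset; bytes_emitted=6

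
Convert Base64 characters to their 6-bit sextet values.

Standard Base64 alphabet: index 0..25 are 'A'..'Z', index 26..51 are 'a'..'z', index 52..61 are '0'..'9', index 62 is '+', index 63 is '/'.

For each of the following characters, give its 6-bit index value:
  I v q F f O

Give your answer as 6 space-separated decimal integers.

'I': A..Z range, ord('I') − ord('A') = 8
'v': a..z range, 26 + ord('v') − ord('a') = 47
'q': a..z range, 26 + ord('q') − ord('a') = 42
'F': A..Z range, ord('F') − ord('A') = 5
'f': a..z range, 26 + ord('f') − ord('a') = 31
'O': A..Z range, ord('O') − ord('A') = 14

Answer: 8 47 42 5 31 14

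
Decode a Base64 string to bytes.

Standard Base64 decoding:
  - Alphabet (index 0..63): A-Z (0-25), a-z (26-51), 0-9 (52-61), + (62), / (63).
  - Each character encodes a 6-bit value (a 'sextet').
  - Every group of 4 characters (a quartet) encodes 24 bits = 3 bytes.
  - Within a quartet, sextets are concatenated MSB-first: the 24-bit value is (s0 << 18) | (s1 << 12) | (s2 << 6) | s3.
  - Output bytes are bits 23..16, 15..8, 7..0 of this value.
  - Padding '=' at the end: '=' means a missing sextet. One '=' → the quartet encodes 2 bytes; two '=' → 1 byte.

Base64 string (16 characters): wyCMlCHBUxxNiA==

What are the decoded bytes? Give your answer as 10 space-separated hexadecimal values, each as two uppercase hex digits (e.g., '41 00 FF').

After char 0 ('w'=48): chars_in_quartet=1 acc=0x30 bytes_emitted=0
After char 1 ('y'=50): chars_in_quartet=2 acc=0xC32 bytes_emitted=0
After char 2 ('C'=2): chars_in_quartet=3 acc=0x30C82 bytes_emitted=0
After char 3 ('M'=12): chars_in_quartet=4 acc=0xC3208C -> emit C3 20 8C, reset; bytes_emitted=3
After char 4 ('l'=37): chars_in_quartet=1 acc=0x25 bytes_emitted=3
After char 5 ('C'=2): chars_in_quartet=2 acc=0x942 bytes_emitted=3
After char 6 ('H'=7): chars_in_quartet=3 acc=0x25087 bytes_emitted=3
After char 7 ('B'=1): chars_in_quartet=4 acc=0x9421C1 -> emit 94 21 C1, reset; bytes_emitted=6
After char 8 ('U'=20): chars_in_quartet=1 acc=0x14 bytes_emitted=6
After char 9 ('x'=49): chars_in_quartet=2 acc=0x531 bytes_emitted=6
After char 10 ('x'=49): chars_in_quartet=3 acc=0x14C71 bytes_emitted=6
After char 11 ('N'=13): chars_in_quartet=4 acc=0x531C4D -> emit 53 1C 4D, reset; bytes_emitted=9
After char 12 ('i'=34): chars_in_quartet=1 acc=0x22 bytes_emitted=9
After char 13 ('A'=0): chars_in_quartet=2 acc=0x880 bytes_emitted=9
Padding '==': partial quartet acc=0x880 -> emit 88; bytes_emitted=10

Answer: C3 20 8C 94 21 C1 53 1C 4D 88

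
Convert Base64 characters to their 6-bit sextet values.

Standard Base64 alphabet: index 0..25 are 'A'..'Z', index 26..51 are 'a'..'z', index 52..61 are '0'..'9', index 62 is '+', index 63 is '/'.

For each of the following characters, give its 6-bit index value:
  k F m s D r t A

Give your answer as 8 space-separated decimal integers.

'k': a..z range, 26 + ord('k') − ord('a') = 36
'F': A..Z range, ord('F') − ord('A') = 5
'm': a..z range, 26 + ord('m') − ord('a') = 38
's': a..z range, 26 + ord('s') − ord('a') = 44
'D': A..Z range, ord('D') − ord('A') = 3
'r': a..z range, 26 + ord('r') − ord('a') = 43
't': a..z range, 26 + ord('t') − ord('a') = 45
'A': A..Z range, ord('A') − ord('A') = 0

Answer: 36 5 38 44 3 43 45 0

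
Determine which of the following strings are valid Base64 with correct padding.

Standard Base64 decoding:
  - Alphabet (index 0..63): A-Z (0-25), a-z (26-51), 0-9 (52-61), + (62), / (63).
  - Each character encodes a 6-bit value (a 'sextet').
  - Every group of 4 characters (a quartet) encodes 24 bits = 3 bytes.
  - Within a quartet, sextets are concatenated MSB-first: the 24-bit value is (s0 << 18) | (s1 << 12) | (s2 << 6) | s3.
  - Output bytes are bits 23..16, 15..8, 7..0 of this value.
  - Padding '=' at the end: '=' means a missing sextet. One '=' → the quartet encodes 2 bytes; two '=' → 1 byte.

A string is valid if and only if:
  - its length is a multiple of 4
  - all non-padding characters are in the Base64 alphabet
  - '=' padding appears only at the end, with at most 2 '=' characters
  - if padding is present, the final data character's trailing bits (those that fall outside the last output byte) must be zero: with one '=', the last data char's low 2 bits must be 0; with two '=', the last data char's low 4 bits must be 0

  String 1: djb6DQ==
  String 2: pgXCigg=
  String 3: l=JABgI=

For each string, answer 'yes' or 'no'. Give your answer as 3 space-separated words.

Answer: yes yes no

Derivation:
String 1: 'djb6DQ==' → valid
String 2: 'pgXCigg=' → valid
String 3: 'l=JABgI=' → invalid (bad char(s): ['=']; '=' in middle)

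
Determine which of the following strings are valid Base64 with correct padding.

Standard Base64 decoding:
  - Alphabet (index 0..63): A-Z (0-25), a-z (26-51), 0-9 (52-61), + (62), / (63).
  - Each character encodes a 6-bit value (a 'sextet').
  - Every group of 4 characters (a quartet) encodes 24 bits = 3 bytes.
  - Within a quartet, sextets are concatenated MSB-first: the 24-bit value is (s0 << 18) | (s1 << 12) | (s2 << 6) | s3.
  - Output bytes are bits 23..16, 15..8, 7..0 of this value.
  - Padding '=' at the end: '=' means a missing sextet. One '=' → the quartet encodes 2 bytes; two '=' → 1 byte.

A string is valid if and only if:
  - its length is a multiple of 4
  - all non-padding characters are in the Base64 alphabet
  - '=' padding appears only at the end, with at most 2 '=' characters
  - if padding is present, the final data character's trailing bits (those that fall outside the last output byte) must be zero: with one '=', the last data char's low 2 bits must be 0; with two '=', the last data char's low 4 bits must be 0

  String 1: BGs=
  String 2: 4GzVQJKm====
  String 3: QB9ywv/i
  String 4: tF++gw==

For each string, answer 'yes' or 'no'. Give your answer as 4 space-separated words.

Answer: yes no yes yes

Derivation:
String 1: 'BGs=' → valid
String 2: '4GzVQJKm====' → invalid (4 pad chars (max 2))
String 3: 'QB9ywv/i' → valid
String 4: 'tF++gw==' → valid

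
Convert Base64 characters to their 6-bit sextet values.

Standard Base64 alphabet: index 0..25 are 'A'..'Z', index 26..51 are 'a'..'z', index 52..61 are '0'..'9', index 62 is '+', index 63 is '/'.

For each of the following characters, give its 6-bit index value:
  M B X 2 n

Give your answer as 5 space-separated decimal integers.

Answer: 12 1 23 54 39

Derivation:
'M': A..Z range, ord('M') − ord('A') = 12
'B': A..Z range, ord('B') − ord('A') = 1
'X': A..Z range, ord('X') − ord('A') = 23
'2': 0..9 range, 52 + ord('2') − ord('0') = 54
'n': a..z range, 26 + ord('n') − ord('a') = 39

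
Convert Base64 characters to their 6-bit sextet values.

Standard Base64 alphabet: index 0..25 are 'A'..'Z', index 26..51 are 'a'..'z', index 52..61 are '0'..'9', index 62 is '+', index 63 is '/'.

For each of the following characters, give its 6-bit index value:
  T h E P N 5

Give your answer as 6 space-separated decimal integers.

'T': A..Z range, ord('T') − ord('A') = 19
'h': a..z range, 26 + ord('h') − ord('a') = 33
'E': A..Z range, ord('E') − ord('A') = 4
'P': A..Z range, ord('P') − ord('A') = 15
'N': A..Z range, ord('N') − ord('A') = 13
'5': 0..9 range, 52 + ord('5') − ord('0') = 57

Answer: 19 33 4 15 13 57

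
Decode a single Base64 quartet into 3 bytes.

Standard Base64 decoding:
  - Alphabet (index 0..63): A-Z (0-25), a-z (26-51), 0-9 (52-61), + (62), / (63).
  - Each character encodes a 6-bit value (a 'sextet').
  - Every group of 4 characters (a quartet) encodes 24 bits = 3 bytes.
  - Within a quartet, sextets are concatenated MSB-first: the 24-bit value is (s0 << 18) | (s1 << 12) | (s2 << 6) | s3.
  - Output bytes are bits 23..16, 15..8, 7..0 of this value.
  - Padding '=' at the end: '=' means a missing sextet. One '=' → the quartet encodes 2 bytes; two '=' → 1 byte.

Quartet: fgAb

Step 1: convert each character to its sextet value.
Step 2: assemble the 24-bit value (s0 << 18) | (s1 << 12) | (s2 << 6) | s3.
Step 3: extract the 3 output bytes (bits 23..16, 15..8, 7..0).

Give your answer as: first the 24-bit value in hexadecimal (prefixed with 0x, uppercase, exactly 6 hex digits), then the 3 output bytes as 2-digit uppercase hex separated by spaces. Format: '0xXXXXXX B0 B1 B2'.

Sextets: f=31, g=32, A=0, b=27
24-bit: (31<<18) | (32<<12) | (0<<6) | 27
      = 0x7C0000 | 0x020000 | 0x000000 | 0x00001B
      = 0x7E001B
Bytes: (v>>16)&0xFF=7E, (v>>8)&0xFF=00, v&0xFF=1B

Answer: 0x7E001B 7E 00 1B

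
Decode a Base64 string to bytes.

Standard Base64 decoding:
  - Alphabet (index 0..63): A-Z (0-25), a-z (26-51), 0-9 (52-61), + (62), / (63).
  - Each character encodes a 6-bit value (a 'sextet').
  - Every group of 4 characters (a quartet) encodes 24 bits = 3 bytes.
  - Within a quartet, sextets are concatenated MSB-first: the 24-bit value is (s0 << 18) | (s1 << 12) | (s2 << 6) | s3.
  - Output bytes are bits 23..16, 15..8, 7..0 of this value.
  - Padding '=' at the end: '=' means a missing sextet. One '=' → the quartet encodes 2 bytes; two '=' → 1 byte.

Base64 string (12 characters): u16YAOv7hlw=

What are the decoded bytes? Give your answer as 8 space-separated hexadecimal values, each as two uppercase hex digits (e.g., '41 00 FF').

After char 0 ('u'=46): chars_in_quartet=1 acc=0x2E bytes_emitted=0
After char 1 ('1'=53): chars_in_quartet=2 acc=0xBB5 bytes_emitted=0
After char 2 ('6'=58): chars_in_quartet=3 acc=0x2ED7A bytes_emitted=0
After char 3 ('Y'=24): chars_in_quartet=4 acc=0xBB5E98 -> emit BB 5E 98, reset; bytes_emitted=3
After char 4 ('A'=0): chars_in_quartet=1 acc=0x0 bytes_emitted=3
After char 5 ('O'=14): chars_in_quartet=2 acc=0xE bytes_emitted=3
After char 6 ('v'=47): chars_in_quartet=3 acc=0x3AF bytes_emitted=3
After char 7 ('7'=59): chars_in_quartet=4 acc=0xEBFB -> emit 00 EB FB, reset; bytes_emitted=6
After char 8 ('h'=33): chars_in_quartet=1 acc=0x21 bytes_emitted=6
After char 9 ('l'=37): chars_in_quartet=2 acc=0x865 bytes_emitted=6
After char 10 ('w'=48): chars_in_quartet=3 acc=0x21970 bytes_emitted=6
Padding '=': partial quartet acc=0x21970 -> emit 86 5C; bytes_emitted=8

Answer: BB 5E 98 00 EB FB 86 5C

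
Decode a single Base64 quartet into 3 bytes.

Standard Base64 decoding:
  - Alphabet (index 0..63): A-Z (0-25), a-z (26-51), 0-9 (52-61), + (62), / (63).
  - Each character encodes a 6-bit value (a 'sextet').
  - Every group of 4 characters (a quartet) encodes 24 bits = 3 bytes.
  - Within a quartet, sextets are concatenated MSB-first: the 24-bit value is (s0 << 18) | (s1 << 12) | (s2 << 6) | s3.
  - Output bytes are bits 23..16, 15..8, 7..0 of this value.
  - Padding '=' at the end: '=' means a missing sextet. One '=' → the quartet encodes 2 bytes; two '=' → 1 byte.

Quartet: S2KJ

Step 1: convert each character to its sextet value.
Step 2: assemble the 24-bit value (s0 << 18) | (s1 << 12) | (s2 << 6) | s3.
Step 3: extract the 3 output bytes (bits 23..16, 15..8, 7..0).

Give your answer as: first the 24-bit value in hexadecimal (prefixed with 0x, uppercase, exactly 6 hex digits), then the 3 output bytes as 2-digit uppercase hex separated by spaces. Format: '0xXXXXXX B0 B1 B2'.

Answer: 0x4B6289 4B 62 89

Derivation:
Sextets: S=18, 2=54, K=10, J=9
24-bit: (18<<18) | (54<<12) | (10<<6) | 9
      = 0x480000 | 0x036000 | 0x000280 | 0x000009
      = 0x4B6289
Bytes: (v>>16)&0xFF=4B, (v>>8)&0xFF=62, v&0xFF=89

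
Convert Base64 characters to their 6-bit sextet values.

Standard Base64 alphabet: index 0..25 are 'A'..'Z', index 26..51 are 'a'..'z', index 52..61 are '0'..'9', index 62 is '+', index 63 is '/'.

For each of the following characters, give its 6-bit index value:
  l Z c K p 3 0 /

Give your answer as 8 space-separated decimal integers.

'l': a..z range, 26 + ord('l') − ord('a') = 37
'Z': A..Z range, ord('Z') − ord('A') = 25
'c': a..z range, 26 + ord('c') − ord('a') = 28
'K': A..Z range, ord('K') − ord('A') = 10
'p': a..z range, 26 + ord('p') − ord('a') = 41
'3': 0..9 range, 52 + ord('3') − ord('0') = 55
'0': 0..9 range, 52 + ord('0') − ord('0') = 52
'/': index 63

Answer: 37 25 28 10 41 55 52 63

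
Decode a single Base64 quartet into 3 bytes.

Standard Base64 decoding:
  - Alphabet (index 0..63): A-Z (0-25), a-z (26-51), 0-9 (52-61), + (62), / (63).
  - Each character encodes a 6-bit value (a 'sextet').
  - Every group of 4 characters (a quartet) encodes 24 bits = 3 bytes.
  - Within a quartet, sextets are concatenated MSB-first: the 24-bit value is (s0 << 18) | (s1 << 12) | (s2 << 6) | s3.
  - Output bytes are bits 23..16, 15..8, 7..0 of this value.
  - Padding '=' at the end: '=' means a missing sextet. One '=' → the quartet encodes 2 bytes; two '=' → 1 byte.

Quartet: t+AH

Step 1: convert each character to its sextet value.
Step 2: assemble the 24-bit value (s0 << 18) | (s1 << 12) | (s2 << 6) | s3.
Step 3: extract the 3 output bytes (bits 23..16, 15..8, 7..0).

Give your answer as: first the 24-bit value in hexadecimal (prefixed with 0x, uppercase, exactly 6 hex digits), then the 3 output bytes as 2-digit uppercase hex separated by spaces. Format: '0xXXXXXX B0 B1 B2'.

Answer: 0xB7E007 B7 E0 07

Derivation:
Sextets: t=45, +=62, A=0, H=7
24-bit: (45<<18) | (62<<12) | (0<<6) | 7
      = 0xB40000 | 0x03E000 | 0x000000 | 0x000007
      = 0xB7E007
Bytes: (v>>16)&0xFF=B7, (v>>8)&0xFF=E0, v&0xFF=07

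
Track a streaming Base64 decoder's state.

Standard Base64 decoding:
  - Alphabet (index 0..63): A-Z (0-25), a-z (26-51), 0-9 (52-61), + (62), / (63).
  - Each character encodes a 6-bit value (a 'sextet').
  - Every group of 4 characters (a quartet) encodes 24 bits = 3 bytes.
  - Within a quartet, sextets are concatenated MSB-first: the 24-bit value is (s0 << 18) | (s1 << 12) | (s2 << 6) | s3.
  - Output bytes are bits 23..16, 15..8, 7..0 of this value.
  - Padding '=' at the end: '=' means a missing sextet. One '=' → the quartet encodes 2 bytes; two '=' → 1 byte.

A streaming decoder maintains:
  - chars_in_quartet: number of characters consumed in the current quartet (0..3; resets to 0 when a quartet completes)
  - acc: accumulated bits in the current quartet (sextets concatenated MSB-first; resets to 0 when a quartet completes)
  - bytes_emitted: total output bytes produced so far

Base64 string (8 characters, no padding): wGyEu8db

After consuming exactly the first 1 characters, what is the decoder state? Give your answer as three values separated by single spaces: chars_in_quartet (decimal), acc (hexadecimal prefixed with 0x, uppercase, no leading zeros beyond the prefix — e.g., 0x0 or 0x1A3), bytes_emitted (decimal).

After char 0 ('w'=48): chars_in_quartet=1 acc=0x30 bytes_emitted=0

Answer: 1 0x30 0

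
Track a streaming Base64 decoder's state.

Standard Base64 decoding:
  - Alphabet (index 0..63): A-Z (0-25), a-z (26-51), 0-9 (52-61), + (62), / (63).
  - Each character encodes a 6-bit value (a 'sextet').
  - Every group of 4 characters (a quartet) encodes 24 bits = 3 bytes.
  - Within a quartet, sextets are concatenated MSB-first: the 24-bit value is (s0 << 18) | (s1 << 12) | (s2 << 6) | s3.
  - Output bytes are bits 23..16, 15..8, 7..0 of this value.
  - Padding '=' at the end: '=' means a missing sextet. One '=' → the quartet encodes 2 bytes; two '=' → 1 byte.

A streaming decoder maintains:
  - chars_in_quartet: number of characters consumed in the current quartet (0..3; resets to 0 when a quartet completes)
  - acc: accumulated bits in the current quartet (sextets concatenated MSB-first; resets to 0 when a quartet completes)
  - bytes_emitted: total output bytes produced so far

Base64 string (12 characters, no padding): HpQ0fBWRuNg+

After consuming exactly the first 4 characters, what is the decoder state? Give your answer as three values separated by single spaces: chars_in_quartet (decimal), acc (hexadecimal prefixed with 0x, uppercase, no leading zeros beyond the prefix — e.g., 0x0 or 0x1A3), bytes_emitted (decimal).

Answer: 0 0x0 3

Derivation:
After char 0 ('H'=7): chars_in_quartet=1 acc=0x7 bytes_emitted=0
After char 1 ('p'=41): chars_in_quartet=2 acc=0x1E9 bytes_emitted=0
After char 2 ('Q'=16): chars_in_quartet=3 acc=0x7A50 bytes_emitted=0
After char 3 ('0'=52): chars_in_quartet=4 acc=0x1E9434 -> emit 1E 94 34, reset; bytes_emitted=3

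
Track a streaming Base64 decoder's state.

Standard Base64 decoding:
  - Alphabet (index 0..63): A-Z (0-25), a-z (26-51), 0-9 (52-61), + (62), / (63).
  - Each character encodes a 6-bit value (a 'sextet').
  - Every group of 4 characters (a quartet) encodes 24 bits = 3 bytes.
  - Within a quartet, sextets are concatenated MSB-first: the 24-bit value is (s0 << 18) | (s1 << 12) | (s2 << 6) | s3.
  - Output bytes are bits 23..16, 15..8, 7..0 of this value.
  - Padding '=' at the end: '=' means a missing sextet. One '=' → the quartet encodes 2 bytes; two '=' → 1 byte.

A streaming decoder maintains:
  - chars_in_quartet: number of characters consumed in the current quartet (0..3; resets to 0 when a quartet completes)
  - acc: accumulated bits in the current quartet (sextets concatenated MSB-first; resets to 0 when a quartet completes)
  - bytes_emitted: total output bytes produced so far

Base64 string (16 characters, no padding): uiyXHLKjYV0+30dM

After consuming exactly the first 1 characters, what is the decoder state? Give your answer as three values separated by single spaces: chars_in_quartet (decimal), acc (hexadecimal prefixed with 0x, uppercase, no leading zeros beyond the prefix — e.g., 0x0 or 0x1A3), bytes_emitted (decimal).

After char 0 ('u'=46): chars_in_quartet=1 acc=0x2E bytes_emitted=0

Answer: 1 0x2E 0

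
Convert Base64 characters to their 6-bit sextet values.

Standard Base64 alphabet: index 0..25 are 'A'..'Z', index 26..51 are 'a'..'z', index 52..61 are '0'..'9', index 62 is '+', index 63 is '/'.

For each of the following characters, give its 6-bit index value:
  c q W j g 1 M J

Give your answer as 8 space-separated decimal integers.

'c': a..z range, 26 + ord('c') − ord('a') = 28
'q': a..z range, 26 + ord('q') − ord('a') = 42
'W': A..Z range, ord('W') − ord('A') = 22
'j': a..z range, 26 + ord('j') − ord('a') = 35
'g': a..z range, 26 + ord('g') − ord('a') = 32
'1': 0..9 range, 52 + ord('1') − ord('0') = 53
'M': A..Z range, ord('M') − ord('A') = 12
'J': A..Z range, ord('J') − ord('A') = 9

Answer: 28 42 22 35 32 53 12 9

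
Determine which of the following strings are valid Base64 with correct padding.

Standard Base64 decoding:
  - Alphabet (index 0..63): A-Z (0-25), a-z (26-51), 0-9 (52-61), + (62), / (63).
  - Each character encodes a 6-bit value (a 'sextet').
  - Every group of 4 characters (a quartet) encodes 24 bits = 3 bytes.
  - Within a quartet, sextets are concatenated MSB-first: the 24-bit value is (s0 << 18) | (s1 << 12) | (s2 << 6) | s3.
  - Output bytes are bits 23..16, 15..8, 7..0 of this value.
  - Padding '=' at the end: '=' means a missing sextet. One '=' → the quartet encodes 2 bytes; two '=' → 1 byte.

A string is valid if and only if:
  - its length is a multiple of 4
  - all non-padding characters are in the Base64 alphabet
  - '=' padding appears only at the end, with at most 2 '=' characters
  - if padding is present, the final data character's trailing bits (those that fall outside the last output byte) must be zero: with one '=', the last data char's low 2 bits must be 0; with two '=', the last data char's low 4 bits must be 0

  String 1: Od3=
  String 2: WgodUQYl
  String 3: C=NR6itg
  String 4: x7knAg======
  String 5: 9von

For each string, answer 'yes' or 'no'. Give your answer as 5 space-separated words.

String 1: 'Od3=' → invalid (bad trailing bits)
String 2: 'WgodUQYl' → valid
String 3: 'C=NR6itg' → invalid (bad char(s): ['=']; '=' in middle)
String 4: 'x7knAg======' → invalid (6 pad chars (max 2))
String 5: '9von' → valid

Answer: no yes no no yes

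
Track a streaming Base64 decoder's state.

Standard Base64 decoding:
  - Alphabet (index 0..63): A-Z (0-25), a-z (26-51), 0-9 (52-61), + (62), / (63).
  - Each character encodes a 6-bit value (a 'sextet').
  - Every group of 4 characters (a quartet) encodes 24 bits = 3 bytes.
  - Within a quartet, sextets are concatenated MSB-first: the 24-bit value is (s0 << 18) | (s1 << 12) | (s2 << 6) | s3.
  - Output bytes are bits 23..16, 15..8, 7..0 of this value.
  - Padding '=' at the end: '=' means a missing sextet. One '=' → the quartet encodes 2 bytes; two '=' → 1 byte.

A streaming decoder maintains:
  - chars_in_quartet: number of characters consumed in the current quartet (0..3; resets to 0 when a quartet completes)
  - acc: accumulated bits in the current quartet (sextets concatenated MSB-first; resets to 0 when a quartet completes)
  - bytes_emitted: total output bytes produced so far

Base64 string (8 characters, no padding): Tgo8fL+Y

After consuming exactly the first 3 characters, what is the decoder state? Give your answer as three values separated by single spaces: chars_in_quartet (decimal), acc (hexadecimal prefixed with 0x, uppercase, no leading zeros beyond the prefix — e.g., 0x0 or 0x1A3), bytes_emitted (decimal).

Answer: 3 0x13828 0

Derivation:
After char 0 ('T'=19): chars_in_quartet=1 acc=0x13 bytes_emitted=0
After char 1 ('g'=32): chars_in_quartet=2 acc=0x4E0 bytes_emitted=0
After char 2 ('o'=40): chars_in_quartet=3 acc=0x13828 bytes_emitted=0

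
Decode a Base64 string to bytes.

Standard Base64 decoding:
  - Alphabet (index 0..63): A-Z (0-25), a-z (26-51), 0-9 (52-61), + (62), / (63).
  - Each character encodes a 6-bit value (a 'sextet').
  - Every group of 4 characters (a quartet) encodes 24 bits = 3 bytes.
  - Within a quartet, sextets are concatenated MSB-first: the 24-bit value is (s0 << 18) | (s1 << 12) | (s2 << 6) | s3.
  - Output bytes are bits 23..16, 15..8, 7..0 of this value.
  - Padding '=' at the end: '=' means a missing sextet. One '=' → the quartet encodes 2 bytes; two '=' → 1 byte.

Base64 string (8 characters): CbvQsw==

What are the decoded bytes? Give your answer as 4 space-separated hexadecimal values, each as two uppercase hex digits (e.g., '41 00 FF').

After char 0 ('C'=2): chars_in_quartet=1 acc=0x2 bytes_emitted=0
After char 1 ('b'=27): chars_in_quartet=2 acc=0x9B bytes_emitted=0
After char 2 ('v'=47): chars_in_quartet=3 acc=0x26EF bytes_emitted=0
After char 3 ('Q'=16): chars_in_quartet=4 acc=0x9BBD0 -> emit 09 BB D0, reset; bytes_emitted=3
After char 4 ('s'=44): chars_in_quartet=1 acc=0x2C bytes_emitted=3
After char 5 ('w'=48): chars_in_quartet=2 acc=0xB30 bytes_emitted=3
Padding '==': partial quartet acc=0xB30 -> emit B3; bytes_emitted=4

Answer: 09 BB D0 B3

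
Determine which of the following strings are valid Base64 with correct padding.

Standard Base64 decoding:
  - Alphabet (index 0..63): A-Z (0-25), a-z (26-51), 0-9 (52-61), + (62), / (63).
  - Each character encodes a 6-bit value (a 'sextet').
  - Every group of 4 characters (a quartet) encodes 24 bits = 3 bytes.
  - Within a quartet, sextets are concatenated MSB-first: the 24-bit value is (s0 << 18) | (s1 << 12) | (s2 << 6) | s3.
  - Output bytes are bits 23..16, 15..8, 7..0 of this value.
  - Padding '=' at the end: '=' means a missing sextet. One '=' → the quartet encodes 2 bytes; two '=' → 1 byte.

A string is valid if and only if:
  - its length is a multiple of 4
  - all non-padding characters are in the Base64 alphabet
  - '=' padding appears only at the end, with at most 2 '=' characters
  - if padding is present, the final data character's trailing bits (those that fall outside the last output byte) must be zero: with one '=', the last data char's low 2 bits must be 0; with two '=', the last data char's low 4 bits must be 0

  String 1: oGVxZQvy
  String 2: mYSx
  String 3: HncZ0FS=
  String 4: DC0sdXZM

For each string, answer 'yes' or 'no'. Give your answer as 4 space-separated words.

String 1: 'oGVxZQvy' → valid
String 2: 'mYSx' → valid
String 3: 'HncZ0FS=' → invalid (bad trailing bits)
String 4: 'DC0sdXZM' → valid

Answer: yes yes no yes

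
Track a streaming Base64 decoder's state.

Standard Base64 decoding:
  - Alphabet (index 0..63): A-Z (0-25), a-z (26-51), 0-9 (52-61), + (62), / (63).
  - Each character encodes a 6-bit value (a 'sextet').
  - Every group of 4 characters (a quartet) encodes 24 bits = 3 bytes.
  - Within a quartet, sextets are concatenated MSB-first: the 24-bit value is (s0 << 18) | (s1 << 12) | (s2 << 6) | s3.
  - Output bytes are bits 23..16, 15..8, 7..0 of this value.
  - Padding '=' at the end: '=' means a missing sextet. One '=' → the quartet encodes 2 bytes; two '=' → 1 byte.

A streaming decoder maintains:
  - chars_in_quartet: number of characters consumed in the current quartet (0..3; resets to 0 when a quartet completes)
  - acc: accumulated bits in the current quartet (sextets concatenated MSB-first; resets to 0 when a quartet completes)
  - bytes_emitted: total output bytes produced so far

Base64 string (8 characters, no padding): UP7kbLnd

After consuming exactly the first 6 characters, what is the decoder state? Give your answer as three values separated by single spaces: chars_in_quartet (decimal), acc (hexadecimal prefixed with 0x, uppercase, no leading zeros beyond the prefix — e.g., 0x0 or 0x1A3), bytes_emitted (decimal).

After char 0 ('U'=20): chars_in_quartet=1 acc=0x14 bytes_emitted=0
After char 1 ('P'=15): chars_in_quartet=2 acc=0x50F bytes_emitted=0
After char 2 ('7'=59): chars_in_quartet=3 acc=0x143FB bytes_emitted=0
After char 3 ('k'=36): chars_in_quartet=4 acc=0x50FEE4 -> emit 50 FE E4, reset; bytes_emitted=3
After char 4 ('b'=27): chars_in_quartet=1 acc=0x1B bytes_emitted=3
After char 5 ('L'=11): chars_in_quartet=2 acc=0x6CB bytes_emitted=3

Answer: 2 0x6CB 3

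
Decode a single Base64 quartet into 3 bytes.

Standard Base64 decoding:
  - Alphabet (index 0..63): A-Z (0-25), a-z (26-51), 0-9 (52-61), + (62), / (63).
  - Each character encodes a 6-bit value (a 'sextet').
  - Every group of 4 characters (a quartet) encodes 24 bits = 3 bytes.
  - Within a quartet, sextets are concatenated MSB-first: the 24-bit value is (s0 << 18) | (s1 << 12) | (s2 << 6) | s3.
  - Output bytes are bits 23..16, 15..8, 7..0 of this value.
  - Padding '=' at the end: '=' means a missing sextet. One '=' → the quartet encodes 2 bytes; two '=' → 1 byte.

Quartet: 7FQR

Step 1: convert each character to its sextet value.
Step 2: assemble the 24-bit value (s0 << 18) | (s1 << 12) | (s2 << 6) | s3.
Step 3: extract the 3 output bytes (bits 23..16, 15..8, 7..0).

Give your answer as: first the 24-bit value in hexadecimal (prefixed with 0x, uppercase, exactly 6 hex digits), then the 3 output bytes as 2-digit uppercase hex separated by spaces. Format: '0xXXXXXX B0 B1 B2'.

Sextets: 7=59, F=5, Q=16, R=17
24-bit: (59<<18) | (5<<12) | (16<<6) | 17
      = 0xEC0000 | 0x005000 | 0x000400 | 0x000011
      = 0xEC5411
Bytes: (v>>16)&0xFF=EC, (v>>8)&0xFF=54, v&0xFF=11

Answer: 0xEC5411 EC 54 11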